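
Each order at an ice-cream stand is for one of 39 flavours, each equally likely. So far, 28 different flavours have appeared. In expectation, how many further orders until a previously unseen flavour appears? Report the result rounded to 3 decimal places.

3.545

Each order yields a new flavour with probability (39-28)/39 = 11/39, so the wait is geometric with mean 39/11.
E = 39/11 = 3.5455.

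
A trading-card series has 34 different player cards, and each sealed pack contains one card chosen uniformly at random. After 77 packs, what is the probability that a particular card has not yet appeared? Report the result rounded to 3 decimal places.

Each pack misses the fixed card with probability (34-1)/34 = 33/34, independently.
P(still missing after 77) = (33/34)^77 = 0.1004.

0.100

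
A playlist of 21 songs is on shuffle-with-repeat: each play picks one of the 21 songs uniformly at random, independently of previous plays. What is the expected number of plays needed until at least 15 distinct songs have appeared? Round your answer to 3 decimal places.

Going from k to k+1 distinct takes a geometric number of plays with mean 21/(21-k).
Sum over k = 0,...,14: E = 21/21 + 21/20 + 21/19 + ... + 21/8 + 21/7 = 25.1025.

25.103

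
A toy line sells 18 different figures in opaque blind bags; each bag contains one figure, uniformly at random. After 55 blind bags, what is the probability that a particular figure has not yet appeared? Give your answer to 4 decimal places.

Each blind bag misses the fixed figure with probability (18-1)/18 = 17/18, independently.
P(still missing after 55) = (17/18)^55 = 0.04312.

0.0431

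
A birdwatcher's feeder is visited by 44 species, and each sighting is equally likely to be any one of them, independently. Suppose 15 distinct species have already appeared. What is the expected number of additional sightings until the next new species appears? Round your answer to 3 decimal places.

1.517

Each sighting yields a new species with probability (44-15)/44 = 29/44, so the wait is geometric with mean 44/29.
E = 44/29 = 1.5172.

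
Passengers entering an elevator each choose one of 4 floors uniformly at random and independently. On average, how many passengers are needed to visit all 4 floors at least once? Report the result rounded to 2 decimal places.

8.33

After k distinct floors have appeared, the next passenger gives a new one with probability (4-k)/4, so the expected wait for the (k+1)-th is 4/(4-k).
E[T] = 4/4 + 4/3 + 4/2 + 4/1 = 4·H_{4}.
H_{4} = 2.083, so E[T] = 8.333.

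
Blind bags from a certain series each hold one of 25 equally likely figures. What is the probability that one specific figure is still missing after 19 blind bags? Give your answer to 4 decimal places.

Each blind bag misses the fixed figure with probability (25-1)/25 = 24/25, independently.
P(still missing after 19) = (24/25)^19 = 0.46042.

0.4604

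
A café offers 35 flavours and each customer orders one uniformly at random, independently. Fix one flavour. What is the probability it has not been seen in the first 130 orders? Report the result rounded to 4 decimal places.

0.0231

Each order misses the fixed flavour with probability (35-1)/35 = 34/35, independently.
P(still missing after 130) = (34/35)^130 = 0.02309.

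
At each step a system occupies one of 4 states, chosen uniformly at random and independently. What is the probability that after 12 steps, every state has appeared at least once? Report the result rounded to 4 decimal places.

0.8748

By inclusion–exclusion over which states are missing,
P(all seen) = Σ_{j=0}^{4} (-1)^j C(4,j)((4-j)/4)^12
= 1.00000 - 0.12671 + 0.00146 - 0.00000 + 0.00000
= 0.87476.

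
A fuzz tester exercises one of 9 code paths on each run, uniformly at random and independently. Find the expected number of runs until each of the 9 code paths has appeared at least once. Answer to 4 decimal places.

After k distinct code paths have appeared, the next run gives a new one with probability (9-k)/9, so the expected wait for the (k+1)-th is 9/(9-k).
E[T] = 9/9 + 9/8 + 9/7 + ... + 9/2 + 9/1 = 9·H_{9}.
H_{9} = 2.82897, so E[T] = 25.46071.

25.4607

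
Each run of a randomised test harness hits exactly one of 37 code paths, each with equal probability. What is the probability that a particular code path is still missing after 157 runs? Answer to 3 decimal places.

0.014

On each run the fixed code path fails to appear with probability 36/37.
P(still missing after 157) = (36/37)^157 = 0.0135.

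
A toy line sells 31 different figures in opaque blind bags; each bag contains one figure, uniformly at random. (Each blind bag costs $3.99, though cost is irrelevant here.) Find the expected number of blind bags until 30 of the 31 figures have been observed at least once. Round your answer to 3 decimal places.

93.845

With k distinct figures already seen, the next new one arrives after an expected 31/(31-k) blind bags.
Sum over k = 0,...,29: E = 31/31 + 31/30 + 31/29 + ... + 31/3 + 31/2 = 93.8446.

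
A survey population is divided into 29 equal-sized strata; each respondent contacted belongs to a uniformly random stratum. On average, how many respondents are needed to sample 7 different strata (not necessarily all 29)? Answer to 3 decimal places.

With k distinct strata already seen, the next new one arrives after an expected 29/(29-k) respondents.
Sum over k = 0,...,6: E = 29/29 + 29/28 + 29/27 + ... + 29/24 + 29/23 = 7.8544.

7.854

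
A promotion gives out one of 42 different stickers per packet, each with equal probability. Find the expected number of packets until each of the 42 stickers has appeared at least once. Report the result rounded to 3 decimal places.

After k distinct stickers have appeared, the next packet gives a new one with probability (42-k)/42, so the expected wait for the (k+1)-th is 42/(42-k).
E[T] = 42/42 + 42/41 + 42/40 + ... + 42/2 + 42/1 = 42·H_{42}.
H_{42} = 4.3267, so E[T] = 181.7232.

181.723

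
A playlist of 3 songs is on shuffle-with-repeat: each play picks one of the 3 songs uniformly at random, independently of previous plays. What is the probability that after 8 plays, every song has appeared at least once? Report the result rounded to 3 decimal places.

0.883

By inclusion–exclusion over which songs are missing,
P(all seen) = Σ_{j=0}^{3} (-1)^j C(3,j)((3-j)/3)^8
= 1.0000 - 0.1171 + 0.0005 - 0.0000
= 0.8834.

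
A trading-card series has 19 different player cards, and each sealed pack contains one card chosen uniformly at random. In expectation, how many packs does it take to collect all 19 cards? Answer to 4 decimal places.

Split into phases: going from k distinct to k+1 distinct takes on average 19/(19-k) packs.
E[T] = 19/19 + 19/18 + 19/17 + ... + 19/2 + 19/1 = 19·H_{19}.
H_{19} = 3.54774, so E[T] = 67.40705.

67.4071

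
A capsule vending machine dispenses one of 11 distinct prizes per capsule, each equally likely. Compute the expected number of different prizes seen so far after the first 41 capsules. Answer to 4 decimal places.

10.7791

For each prize, P(seen in 41 capsules) = 1 - (10/11)^41 = 0.97991.
By linearity of expectation, E[distinct seen] = 11·(1 - (10/11)^41) = 10.77905.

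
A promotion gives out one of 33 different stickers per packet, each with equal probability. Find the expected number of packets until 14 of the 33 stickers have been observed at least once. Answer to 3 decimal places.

Going from k to k+1 distinct takes a geometric number of packets with mean 33/(33-k).
Sum over k = 0,...,13: E = 33/33 + 33/32 + 33/31 + ... + 33/21 + 33/20 = 17.8549.

17.855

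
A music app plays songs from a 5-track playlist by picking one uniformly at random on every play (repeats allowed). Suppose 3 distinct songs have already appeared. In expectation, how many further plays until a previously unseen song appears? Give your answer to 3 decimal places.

Each play yields a new song with probability (5-3)/5 = 2/5, so the wait is geometric with mean 5/2.
E = 5/2 = 2.5000.

2.500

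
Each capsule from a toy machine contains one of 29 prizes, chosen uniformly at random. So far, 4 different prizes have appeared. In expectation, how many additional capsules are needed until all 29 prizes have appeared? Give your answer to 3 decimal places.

110.663

The wait to go from k to k+1 distinct prizes is geometric with mean 29/(29-k).
Sum over k = 4,...,28: E = 29/25 + 29/24 + 29/23 + ... + 29/2 + 29/1 = 110.6628.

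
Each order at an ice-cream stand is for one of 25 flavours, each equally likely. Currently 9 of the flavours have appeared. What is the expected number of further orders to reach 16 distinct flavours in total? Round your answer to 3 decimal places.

The wait to go from k to k+1 distinct flavours is geometric with mean 25/(25-k).
Sum over k = 9,...,15: E = 25/16 + 25/15 + 25/14 + ... + 25/11 + 25/10 = 13.7940.

13.794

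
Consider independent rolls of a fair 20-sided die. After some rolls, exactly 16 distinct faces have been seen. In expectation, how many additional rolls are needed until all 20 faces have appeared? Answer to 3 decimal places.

With k distinct faces already seen, the next new one takes an expected 20/(20-k) rolls.
Sum over k = 16,...,19: E = 20/4 + 20/3 + 20/2 + 20/1 = 41.6667.

41.667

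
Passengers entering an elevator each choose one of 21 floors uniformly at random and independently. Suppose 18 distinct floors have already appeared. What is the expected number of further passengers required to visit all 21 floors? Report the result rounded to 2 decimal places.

38.50

From k distinct to k+1 distinct takes on average 21/(21-k) passengers.
Sum over k = 18,...,20: E = 21/3 + 21/2 + 21/1 = 38.500.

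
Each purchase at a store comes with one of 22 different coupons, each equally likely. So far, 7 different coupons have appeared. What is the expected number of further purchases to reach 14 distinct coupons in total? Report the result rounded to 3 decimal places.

13.208

The wait to go from k to k+1 distinct coupons is geometric with mean 22/(22-k).
Sum over k = 7,...,13: E = 22/15 + 22/14 + 22/13 + ... + 22/10 + 22/9 = 13.2082.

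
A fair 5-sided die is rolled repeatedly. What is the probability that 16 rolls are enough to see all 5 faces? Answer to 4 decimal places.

By inclusion–exclusion over which faces are missing,
P(all seen) = Σ_{j=0}^{5} (-1)^j C(5,j)((5-j)/5)^16
= 1.00000 - 0.14074 + 0.00282 - 0.00000 + 0.00000 - 0.00000
= 0.86208.

0.8621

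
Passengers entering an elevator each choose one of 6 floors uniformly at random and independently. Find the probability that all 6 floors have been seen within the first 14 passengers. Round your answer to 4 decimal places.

Let A_i be the event that floor i is missing after 14 passengers. By inclusion–exclusion on the A_i,
P(all seen) = Σ_{j=0}^{6} (-1)^j C(6,j)((6-j)/6)^14
= 1.00000 - 0.46732 + 0.05138 - 0.00122 + 0.00000 - 0.00000 + 0.00000
= 0.58285.

0.5828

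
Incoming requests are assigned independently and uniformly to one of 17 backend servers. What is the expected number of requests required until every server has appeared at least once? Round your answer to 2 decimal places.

58.47

The wait to go from k to k+1 distinct servers is geometric with mean 17/(17-k).
E[T] = 17/17 + 17/16 + 17/15 + ... + 17/2 + 17/1 = 17·H_{17}.
H_{17} = 3.440, so E[T] = 58.472.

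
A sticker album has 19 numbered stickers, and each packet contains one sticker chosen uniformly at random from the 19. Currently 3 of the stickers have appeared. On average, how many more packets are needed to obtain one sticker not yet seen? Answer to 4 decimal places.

1.1875

The number of packets until the next new sticker is geometric with success probability 16/19, so its mean is 19/16.
E = 19/16 = 1.18750.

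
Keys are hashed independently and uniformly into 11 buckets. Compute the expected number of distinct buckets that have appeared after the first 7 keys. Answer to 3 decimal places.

For each bucket, P(seen in 7 keys) = 1 - (10/11)^7 = 0.4868.
By linearity of expectation, E[distinct seen] = 11·(1 - (10/11)^7) = 5.3553.

5.355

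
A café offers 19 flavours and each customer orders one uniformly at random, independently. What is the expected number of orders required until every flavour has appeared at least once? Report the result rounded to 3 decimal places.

67.407

After k distinct flavours have appeared, the next order gives a new one with probability (19-k)/19, so the expected wait for the (k+1)-th is 19/(19-k).
E[T] = 19/19 + 19/18 + 19/17 + ... + 19/2 + 19/1 = 19·H_{19}.
H_{19} = 3.5477, so E[T] = 67.4071.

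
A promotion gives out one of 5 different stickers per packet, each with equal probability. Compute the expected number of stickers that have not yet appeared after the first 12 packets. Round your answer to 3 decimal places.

For each sticker, P(unseen after 12) = (4/5)^12 = 0.0687.
By linearity of expectation, E[unseen] = 5·(4/5)^12 = 0.3436.

0.344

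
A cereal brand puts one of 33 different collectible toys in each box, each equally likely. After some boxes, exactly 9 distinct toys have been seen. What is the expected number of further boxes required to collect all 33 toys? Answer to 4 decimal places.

124.6066

From k distinct to k+1 distinct takes on average 33/(33-k) boxes.
Sum over k = 9,...,32: E = 33/24 + 33/23 + 33/22 + ... + 33/2 + 33/1 = 124.60662.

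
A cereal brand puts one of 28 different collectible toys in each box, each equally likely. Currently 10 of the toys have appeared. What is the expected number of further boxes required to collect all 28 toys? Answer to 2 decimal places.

From k distinct to k+1 distinct takes on average 28/(28-k) boxes.
Sum over k = 10,...,27: E = 28/18 + 28/17 + 28/16 + ... + 28/2 + 28/1 = 97.863.

97.86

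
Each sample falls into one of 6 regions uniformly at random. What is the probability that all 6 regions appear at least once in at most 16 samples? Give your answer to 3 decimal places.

Let A_i be the event that region i is missing after 16 samples. By inclusion–exclusion on the A_i,
P(all seen) = Σ_{j=0}^{6} (-1)^j C(6,j)((6-j)/6)^16
= 1.0000 - 0.3245 + 0.0228 - 0.0003 + 0.0000 - 0.0000 + 0.0000
= 0.6980.

0.698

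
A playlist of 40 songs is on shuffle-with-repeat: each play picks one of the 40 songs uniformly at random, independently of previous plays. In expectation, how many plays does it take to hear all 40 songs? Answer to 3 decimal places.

After k distinct songs have appeared, the next play gives a new one with probability (40-k)/40, so the expected wait for the (k+1)-th is 40/(40-k).
E[T] = 40/40 + 40/39 + 40/38 + ... + 40/2 + 40/1 = 40·H_{40}.
H_{40} = 4.2785, so E[T] = 171.1417.

171.142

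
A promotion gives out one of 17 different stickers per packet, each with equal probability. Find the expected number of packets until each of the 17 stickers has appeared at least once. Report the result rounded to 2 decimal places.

Split into phases: going from k distinct to k+1 distinct takes on average 17/(17-k) packets.
E[T] = 17/17 + 17/16 + 17/15 + ... + 17/2 + 17/1 = 17·H_{17}.
H_{17} = 3.440, so E[T] = 58.472.

58.47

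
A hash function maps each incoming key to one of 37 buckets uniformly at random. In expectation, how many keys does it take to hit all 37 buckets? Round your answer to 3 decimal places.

155.459

After k distinct buckets have appeared, the next key gives a new one with probability (37-k)/37, so the expected wait for the (k+1)-th is 37/(37-k).
E[T] = 37/37 + 37/36 + 37/35 + ... + 37/2 + 37/1 = 37·H_{37}.
H_{37} = 4.2016, so E[T] = 155.4587.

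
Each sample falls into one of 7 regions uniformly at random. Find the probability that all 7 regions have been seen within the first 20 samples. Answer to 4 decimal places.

Let A_i be the event that region i is missing after 20 samples. By inclusion–exclusion on the A_i,
P(all seen) = Σ_{j=0}^{7} (-1)^j C(7,j)((7-j)/7)^20
= 1.00000 - 0.32075 + 0.02510 - 0.00048 + 0.00000 - 0.00000 + 0.00000 - 0.00000
= 0.70387.

0.7039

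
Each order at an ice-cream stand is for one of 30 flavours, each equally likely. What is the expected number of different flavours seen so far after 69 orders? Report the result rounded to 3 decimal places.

27.108

For each flavour, P(seen in 69 orders) = 1 - (29/30)^69 = 0.9036.
By linearity of expectation, E[distinct seen] = 30·(1 - (29/30)^69) = 27.1079.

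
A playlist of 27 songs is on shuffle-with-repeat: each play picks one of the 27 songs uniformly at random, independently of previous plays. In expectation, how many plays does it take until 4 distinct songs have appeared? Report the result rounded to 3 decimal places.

4.243

Going from k to k+1 distinct takes a geometric number of plays with mean 27/(27-k).
Sum over k = 0,...,3: E = 27/27 + 27/26 + 27/25 + 27/24 = 4.2435.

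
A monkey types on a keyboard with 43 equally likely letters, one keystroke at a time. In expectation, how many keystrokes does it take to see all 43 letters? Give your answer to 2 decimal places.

187.05

Split into phases: going from k distinct to k+1 distinct takes on average 43/(43-k) keystrokes.
E[T] = 43/43 + 43/42 + 43/41 + ... + 43/2 + 43/1 = 43·H_{43}.
H_{43} = 4.350, so E[T] = 187.050.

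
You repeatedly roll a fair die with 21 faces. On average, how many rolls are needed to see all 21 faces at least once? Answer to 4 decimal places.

Split into phases: going from k distinct to k+1 distinct takes on average 21/(21-k) rolls.
E[T] = 21/21 + 21/20 + 21/19 + ... + 21/2 + 21/1 = 21·H_{21}.
H_{21} = 3.64536, so E[T] = 76.55253.

76.5525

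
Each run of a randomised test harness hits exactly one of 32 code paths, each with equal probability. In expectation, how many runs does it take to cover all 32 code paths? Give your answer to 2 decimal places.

Split into phases: going from k distinct to k+1 distinct takes on average 32/(32-k) runs.
E[T] = 32/32 + 32/31 + 32/30 + ... + 32/2 + 32/1 = 32·H_{32}.
H_{32} = 4.058, so E[T] = 129.872.

129.87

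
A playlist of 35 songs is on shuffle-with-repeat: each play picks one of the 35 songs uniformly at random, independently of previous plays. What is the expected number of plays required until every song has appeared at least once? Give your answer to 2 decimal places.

Split into phases: going from k distinct to k+1 distinct takes on average 35/(35-k) plays.
E[T] = 35/35 + 35/34 + 35/33 + ... + 35/2 + 35/1 = 35·H_{35}.
H_{35} = 4.147, so E[T] = 145.137.

145.14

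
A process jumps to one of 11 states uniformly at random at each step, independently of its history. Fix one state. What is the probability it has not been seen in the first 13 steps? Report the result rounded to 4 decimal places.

0.2897

Each step misses the fixed state with probability (11-1)/11 = 10/11, independently.
P(still missing after 13) = (10/11)^13 = 0.28966.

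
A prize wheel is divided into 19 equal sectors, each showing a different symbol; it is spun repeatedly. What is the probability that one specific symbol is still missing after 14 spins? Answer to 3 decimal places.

0.469

On each spin the fixed symbol fails to appear with probability 18/19.
P(still missing after 14) = (18/19)^14 = 0.4691.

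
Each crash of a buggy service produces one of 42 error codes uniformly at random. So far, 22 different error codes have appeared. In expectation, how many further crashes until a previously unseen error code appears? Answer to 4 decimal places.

The number of crashes until the next new error code is geometric with success probability 20/42, so its mean is 42/20.
E = 42/20 = 2.10000.

2.1000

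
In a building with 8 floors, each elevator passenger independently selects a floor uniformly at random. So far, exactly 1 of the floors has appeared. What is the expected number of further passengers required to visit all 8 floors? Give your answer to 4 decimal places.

20.7429

The wait to go from k to k+1 distinct floors is geometric with mean 8/(8-k).
Sum over k = 1,...,7: E = 8/7 + 8/6 + 8/5 + ... + 8/2 + 8/1 = 20.74286.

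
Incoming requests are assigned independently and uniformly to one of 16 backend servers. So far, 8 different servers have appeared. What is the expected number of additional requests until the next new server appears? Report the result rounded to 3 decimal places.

2.000

Each request yields a new server with probability (16-8)/16 = 8/16, so the wait is geometric with mean 16/8.
E = 16/8 = 2.0000.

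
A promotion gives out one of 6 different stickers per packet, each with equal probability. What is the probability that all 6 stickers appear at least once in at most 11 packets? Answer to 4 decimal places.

0.3562

By inclusion–exclusion over which stickers are missing,
P(all seen) = Σ_{j=0}^{6} (-1)^j C(6,j)((6-j)/6)^11
= 1.00000 - 0.80753 + 0.17342 - 0.00977 + 0.00008 - 0.00000 + 0.00000
= 0.35621.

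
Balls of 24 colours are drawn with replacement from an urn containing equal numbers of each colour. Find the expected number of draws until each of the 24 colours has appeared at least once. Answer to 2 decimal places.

Split into phases: going from k distinct to k+1 distinct takes on average 24/(24-k) draws.
E[T] = 24/24 + 24/23 + 24/22 + ... + 24/2 + 24/1 = 24·H_{24}.
H_{24} = 3.776, so E[T] = 90.623.

90.62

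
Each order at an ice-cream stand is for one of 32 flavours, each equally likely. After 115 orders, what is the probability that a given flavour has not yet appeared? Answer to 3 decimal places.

0.026

On each order the fixed flavour fails to appear with probability 31/32.
P(still missing after 115) = (31/32)^115 = 0.0260.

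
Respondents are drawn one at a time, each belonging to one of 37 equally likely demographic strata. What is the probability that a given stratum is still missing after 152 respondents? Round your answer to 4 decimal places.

0.0155

On each respondent the fixed stratum fails to appear with probability 36/37.
P(still missing after 152) = (36/37)^152 = 0.01554.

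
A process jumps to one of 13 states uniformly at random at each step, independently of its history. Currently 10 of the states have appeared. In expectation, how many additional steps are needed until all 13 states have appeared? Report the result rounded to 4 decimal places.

The wait to go from k to k+1 distinct states is geometric with mean 13/(13-k).
Sum over k = 10,...,12: E = 13/3 + 13/2 + 13/1 = 23.83333.

23.8333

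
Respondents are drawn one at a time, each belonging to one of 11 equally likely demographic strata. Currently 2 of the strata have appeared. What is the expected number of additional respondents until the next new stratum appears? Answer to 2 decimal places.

Each respondent yields a new stratum with probability (11-2)/11 = 9/11, so the wait is geometric with mean 11/9.
E = 11/9 = 1.222.

1.22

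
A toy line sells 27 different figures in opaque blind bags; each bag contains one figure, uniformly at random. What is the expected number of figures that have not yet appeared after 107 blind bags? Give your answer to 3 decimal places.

0.476

For each figure, P(unseen after 107) = (26/27)^107 = 0.0176.
By linearity of expectation, E[unseen] = 27·(26/27)^107 = 0.4760.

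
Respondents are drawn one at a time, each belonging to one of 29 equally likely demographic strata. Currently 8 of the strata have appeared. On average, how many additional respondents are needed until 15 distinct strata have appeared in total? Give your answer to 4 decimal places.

From k distinct to k+1 distinct takes on average 29/(29-k) respondents.
Sum over k = 8,...,14: E = 29/21 + 29/20 + 29/19 + ... + 29/16 + 29/15 = 11.42009.

11.4201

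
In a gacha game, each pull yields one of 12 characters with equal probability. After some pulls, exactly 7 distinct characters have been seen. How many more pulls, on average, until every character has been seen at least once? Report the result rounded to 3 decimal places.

The wait to go from k to k+1 distinct characters is geometric with mean 12/(12-k).
Sum over k = 7,...,11: E = 12/5 + 12/4 + 12/3 + 12/2 + 12/1 = 27.4000.

27.400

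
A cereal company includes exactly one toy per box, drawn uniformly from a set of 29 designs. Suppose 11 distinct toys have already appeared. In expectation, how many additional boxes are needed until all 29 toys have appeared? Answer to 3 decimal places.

101.358

From k distinct to k+1 distinct takes on average 29/(29-k) boxes.
Sum over k = 11,...,28: E = 29/18 + 29/17 + 29/16 + ... + 29/2 + 29/1 = 101.3581.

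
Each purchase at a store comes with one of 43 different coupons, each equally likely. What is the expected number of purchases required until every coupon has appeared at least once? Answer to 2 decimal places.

The wait to go from k to k+1 distinct coupons is geometric with mean 43/(43-k).
E[T] = 43/43 + 43/42 + 43/41 + ... + 43/2 + 43/1 = 43·H_{43}.
H_{43} = 4.350, so E[T] = 187.050.

187.05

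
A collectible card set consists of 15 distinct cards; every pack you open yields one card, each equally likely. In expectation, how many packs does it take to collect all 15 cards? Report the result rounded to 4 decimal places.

49.7734

Split into phases: going from k distinct to k+1 distinct takes on average 15/(15-k) packs.
E[T] = 15/15 + 15/14 + 15/13 + ... + 15/2 + 15/1 = 15·H_{15}.
H_{15} = 3.31823, so E[T] = 49.77343.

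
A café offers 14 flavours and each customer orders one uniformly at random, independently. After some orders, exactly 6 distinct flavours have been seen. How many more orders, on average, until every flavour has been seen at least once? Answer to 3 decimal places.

38.050

With k distinct flavours already seen, the next new one takes an expected 14/(14-k) orders.
Sum over k = 6,...,13: E = 14/8 + 14/7 + 14/6 + ... + 14/2 + 14/1 = 38.0500.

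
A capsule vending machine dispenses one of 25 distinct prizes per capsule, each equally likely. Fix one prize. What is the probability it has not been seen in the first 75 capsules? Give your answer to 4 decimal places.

0.0468

Each capsule misses the fixed prize with probability (25-1)/25 = 24/25, independently.
P(still missing after 75) = (24/25)^75 = 0.04681.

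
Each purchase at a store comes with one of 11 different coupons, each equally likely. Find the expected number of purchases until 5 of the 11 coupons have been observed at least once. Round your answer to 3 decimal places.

Going from k to k+1 distinct takes a geometric number of purchases with mean 11/(11-k).
Sum over k = 0,...,4: E = 11/11 + 11/10 + 11/9 + 11/8 + 11/7 = 6.2687.

6.269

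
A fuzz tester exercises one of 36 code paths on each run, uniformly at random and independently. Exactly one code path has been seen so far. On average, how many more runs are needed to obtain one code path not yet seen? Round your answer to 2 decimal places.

1.03

The number of runs until the next new code path is geometric with success probability 35/36, so its mean is 36/35.
E = 36/35 = 1.029.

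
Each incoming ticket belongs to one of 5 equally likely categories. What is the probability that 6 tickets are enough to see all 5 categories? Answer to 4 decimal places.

0.1152

By inclusion–exclusion over which categories are missing,
P(all seen) = Σ_{j=0}^{5} (-1)^j C(5,j)((5-j)/5)^6
= 1.00000 - 1.31072 + 0.46656 - 0.04096 + 0.00032 - 0.00000
= 0.11520.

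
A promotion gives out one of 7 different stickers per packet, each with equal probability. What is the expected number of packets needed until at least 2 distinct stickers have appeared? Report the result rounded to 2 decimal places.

2.17

Going from k to k+1 distinct takes a geometric number of packets with mean 7/(7-k).
Sum over k = 0,...,1: E = 7/7 + 7/6 = 2.167.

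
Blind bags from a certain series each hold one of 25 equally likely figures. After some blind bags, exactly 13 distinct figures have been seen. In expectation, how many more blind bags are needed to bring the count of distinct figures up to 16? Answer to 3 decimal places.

6.856

From k distinct to k+1 distinct takes on average 25/(25-k) blind bags.
Sum over k = 13,...,15: E = 25/12 + 25/11 + 25/10 = 6.8561.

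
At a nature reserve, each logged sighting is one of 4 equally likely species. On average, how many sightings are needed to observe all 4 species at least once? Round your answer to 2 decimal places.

After k distinct species have appeared, the next sighting gives a new one with probability (4-k)/4, so the expected wait for the (k+1)-th is 4/(4-k).
E[T] = 4/4 + 4/3 + 4/2 + 4/1 = 4·H_{4}.
H_{4} = 2.083, so E[T] = 8.333.

8.33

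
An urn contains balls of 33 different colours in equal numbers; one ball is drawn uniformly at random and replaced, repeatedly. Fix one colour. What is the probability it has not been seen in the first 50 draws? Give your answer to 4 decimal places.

On each draw the fixed colour fails to appear with probability 32/33.
P(still missing after 50) = (32/33)^50 = 0.21469.

0.2147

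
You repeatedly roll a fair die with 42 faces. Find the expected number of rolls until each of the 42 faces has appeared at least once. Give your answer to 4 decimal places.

181.7232

The wait to go from k to k+1 distinct faces is geometric with mean 42/(42-k).
E[T] = 42/42 + 42/41 + 42/40 + ... + 42/2 + 42/1 = 42·H_{42}.
H_{42} = 4.32674, so E[T] = 181.72320.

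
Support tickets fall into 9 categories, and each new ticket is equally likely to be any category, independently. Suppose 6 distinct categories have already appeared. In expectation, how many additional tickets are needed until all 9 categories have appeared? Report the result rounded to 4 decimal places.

The wait to go from k to k+1 distinct categories is geometric with mean 9/(9-k).
Sum over k = 6,...,8: E = 9/3 + 9/2 + 9/1 = 16.50000.

16.5000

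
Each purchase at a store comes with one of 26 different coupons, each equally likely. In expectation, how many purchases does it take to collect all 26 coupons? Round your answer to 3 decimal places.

100.215

After k distinct coupons have appeared, the next purchase gives a new one with probability (26-k)/26, so the expected wait for the (k+1)-th is 26/(26-k).
E[T] = 26/26 + 26/25 + 26/24 + ... + 26/2 + 26/1 = 26·H_{26}.
H_{26} = 3.8544, so E[T] = 100.2149.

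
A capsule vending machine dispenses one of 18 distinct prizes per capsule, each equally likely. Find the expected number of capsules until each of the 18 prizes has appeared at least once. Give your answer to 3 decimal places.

Split into phases: going from k distinct to k+1 distinct takes on average 18/(18-k) capsules.
E[T] = 18/18 + 18/17 + 18/16 + ... + 18/2 + 18/1 = 18·H_{18}.
H_{18} = 3.4951, so E[T] = 62.9119.

62.912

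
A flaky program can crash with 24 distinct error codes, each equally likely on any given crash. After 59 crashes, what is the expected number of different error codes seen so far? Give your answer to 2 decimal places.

22.05

For each error code, P(seen in 59 crashes) = 1 - (23/24)^59 = 0.919.
By linearity of expectation, E[distinct seen] = 24·(1 - (23/24)^59) = 22.052.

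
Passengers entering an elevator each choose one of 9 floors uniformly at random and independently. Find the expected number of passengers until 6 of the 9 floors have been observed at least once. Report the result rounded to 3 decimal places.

With k distinct floors already seen, the next new one arrives after an expected 9/(9-k) passengers.
Sum over k = 0,...,5: E = 9/9 + 9/8 + 9/7 + 9/6 + 9/5 + 9/4 = 8.9607.

8.961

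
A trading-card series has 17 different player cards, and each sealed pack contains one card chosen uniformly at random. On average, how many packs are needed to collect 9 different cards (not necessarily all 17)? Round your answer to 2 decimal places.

With k distinct cards already seen, the next new one arrives after an expected 17/(17-k) packs.
Sum over k = 0,...,8: E = 17/17 + 17/16 + 17/15 + ... + 17/10 + 17/9 = 12.269.

12.27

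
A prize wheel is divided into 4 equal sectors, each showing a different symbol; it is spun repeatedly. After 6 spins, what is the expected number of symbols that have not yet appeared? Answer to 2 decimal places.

For each symbol, P(unseen after 6) = (3/4)^6 = 0.178.
By linearity of expectation, E[unseen] = 4·(3/4)^6 = 0.712.

0.71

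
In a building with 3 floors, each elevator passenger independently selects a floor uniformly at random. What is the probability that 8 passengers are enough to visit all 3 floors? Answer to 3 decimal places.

0.883

Let A_i be the event that floor i is missing after 8 passengers. By inclusion–exclusion on the A_i,
P(all seen) = Σ_{j=0}^{3} (-1)^j C(3,j)((3-j)/3)^8
= 1.0000 - 0.1171 + 0.0005 - 0.0000
= 0.8834.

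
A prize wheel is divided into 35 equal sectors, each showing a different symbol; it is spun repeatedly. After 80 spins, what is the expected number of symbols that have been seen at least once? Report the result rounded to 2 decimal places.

31.56

For each symbol, P(seen in 80 spins) = 1 - (34/35)^80 = 0.902.
By linearity of expectation, E[distinct seen] = 35·(1 - (34/35)^80) = 31.557.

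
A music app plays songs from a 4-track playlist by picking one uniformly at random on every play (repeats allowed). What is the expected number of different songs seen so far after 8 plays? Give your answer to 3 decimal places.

3.600

For each song, P(seen in 8 plays) = 1 - (3/4)^8 = 0.8999.
By linearity of expectation, E[distinct seen] = 4·(1 - (3/4)^8) = 3.5995.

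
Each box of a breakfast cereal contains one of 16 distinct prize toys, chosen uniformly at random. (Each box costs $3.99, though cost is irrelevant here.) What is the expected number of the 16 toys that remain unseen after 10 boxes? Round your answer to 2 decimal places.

For each toy, P(unseen after 10) = (15/16)^10 = 0.524.
By linearity of expectation, E[unseen] = 16·(15/16)^10 = 8.391.

8.39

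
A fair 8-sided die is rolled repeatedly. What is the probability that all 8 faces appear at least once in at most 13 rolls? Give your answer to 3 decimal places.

0.139

Let A_i be the event that face i is missing after 13 rolls. By inclusion–exclusion on the A_i,
P(all seen) = Σ_{j=0}^{8} (-1)^j C(8,j)((8-j)/8)^13
= 1.0000 - 1.4099 + 0.6652 - 0.1243 + 0.0085 - 0.0002 + 0.0000 - 0.0000 + 0.0000
= 0.1393.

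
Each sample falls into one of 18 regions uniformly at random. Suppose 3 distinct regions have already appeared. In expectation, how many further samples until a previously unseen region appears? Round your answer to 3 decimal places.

1.200

The number of samples until the next new region is geometric with success probability 15/18, so its mean is 18/15.
E = 18/15 = 1.2000.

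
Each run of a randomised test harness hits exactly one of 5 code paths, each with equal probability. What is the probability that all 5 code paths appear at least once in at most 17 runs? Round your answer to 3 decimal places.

Let A_i be the event that code path i is missing after 17 runs. By inclusion–exclusion on the A_i,
P(all seen) = Σ_{j=0}^{5} (-1)^j C(5,j)((5-j)/5)^17
= 1.0000 - 0.1126 + 0.0017 - 0.0000 + 0.0000 - 0.0000
= 0.8891.

0.889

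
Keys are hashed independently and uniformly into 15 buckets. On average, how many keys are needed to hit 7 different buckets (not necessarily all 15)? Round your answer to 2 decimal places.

Going from k to k+1 distinct takes a geometric number of keys with mean 15/(15-k).
Sum over k = 0,...,6: E = 15/15 + 15/14 + 15/13 + ... + 15/10 + 15/9 = 9.006.

9.01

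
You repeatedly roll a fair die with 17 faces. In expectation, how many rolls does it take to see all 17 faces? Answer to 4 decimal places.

The wait to go from k to k+1 distinct faces is geometric with mean 17/(17-k).
E[T] = 17/17 + 17/16 + 17/15 + ... + 17/2 + 17/1 = 17·H_{17}.
H_{17} = 3.43955, so E[T] = 58.47239.

58.4724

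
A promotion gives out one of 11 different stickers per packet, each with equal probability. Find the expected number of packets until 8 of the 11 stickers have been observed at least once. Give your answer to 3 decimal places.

13.052

Going from k to k+1 distinct takes a geometric number of packets with mean 11/(11-k).
Sum over k = 0,...,7: E = 11/11 + 11/10 + 11/9 + ... + 11/5 + 11/4 = 13.0520.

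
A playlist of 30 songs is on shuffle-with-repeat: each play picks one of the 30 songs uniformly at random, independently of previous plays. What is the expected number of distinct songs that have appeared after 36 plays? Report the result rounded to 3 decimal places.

For each song, P(seen in 36 plays) = 1 - (29/30)^36 = 0.7049.
By linearity of expectation, E[distinct seen] = 30·(1 - (29/30)^36) = 21.1471.

21.147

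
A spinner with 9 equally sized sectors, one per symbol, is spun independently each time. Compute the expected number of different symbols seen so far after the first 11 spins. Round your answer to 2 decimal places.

6.54

For each symbol, P(seen in 11 spins) = 1 - (8/9)^11 = 0.726.
By linearity of expectation, E[distinct seen] = 9·(1 - (8/9)^11) = 6.536.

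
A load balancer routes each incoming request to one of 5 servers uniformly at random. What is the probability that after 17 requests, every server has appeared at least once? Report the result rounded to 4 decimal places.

0.8891

Let A_i be the event that server i is missing after 17 requests. By inclusion–exclusion on the A_i,
P(all seen) = Σ_{j=0}^{5} (-1)^j C(5,j)((5-j)/5)^17
= 1.00000 - 0.11259 + 0.00169 - 0.00000 + 0.00000 - 0.00000
= 0.88910.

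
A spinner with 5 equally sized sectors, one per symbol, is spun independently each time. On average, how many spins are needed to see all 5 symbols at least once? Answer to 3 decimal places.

11.417

The wait to go from k to k+1 distinct symbols is geometric with mean 5/(5-k).
E[T] = 5/5 + 5/4 + 5/3 + 5/2 + 5/1 = 5·H_{5}.
H_{5} = 2.2833, so E[T] = 11.4167.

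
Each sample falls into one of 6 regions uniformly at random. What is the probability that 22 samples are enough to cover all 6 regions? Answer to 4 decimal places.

Let A_i be the event that region i is missing after 22 samples. By inclusion–exclusion on the A_i,
P(all seen) = Σ_{j=0}^{6} (-1)^j C(6,j)((6-j)/6)^22
= 1.00000 - 0.10868 + 0.00200 - 0.00000 + 0.00000 - 0.00000 + 0.00000
= 0.89332.

0.8933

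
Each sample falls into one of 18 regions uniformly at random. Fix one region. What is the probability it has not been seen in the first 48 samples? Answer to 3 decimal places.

On each sample the fixed region fails to appear with probability 17/18.
P(still missing after 48) = (17/18)^48 = 0.0643.

0.064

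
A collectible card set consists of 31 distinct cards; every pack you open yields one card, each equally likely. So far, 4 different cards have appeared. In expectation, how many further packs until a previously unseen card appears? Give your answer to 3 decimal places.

The number of packs until the next new card is geometric with success probability 27/31, so its mean is 31/27.
E = 31/27 = 1.1481.

1.148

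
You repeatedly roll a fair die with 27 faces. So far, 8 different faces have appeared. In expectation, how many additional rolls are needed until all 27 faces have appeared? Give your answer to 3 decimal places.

With k distinct faces already seen, the next new one takes an expected 27/(27-k) rolls.
Sum over k = 8,...,26: E = 27/19 + 27/18 + 27/17 + ... + 27/2 + 27/1 = 95.7890.

95.789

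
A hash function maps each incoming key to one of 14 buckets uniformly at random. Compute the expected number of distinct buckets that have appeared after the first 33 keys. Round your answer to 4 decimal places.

12.7865

For each bucket, P(seen in 33 keys) = 1 - (13/14)^33 = 0.91332.
By linearity of expectation, E[distinct seen] = 14·(1 - (13/14)^33) = 12.78652.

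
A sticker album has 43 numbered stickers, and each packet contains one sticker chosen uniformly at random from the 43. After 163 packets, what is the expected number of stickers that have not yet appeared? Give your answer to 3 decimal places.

0.928

For each sticker, P(unseen after 163) = (42/43)^163 = 0.0216.
By linearity of expectation, E[unseen] = 43·(42/43)^163 = 0.9284.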